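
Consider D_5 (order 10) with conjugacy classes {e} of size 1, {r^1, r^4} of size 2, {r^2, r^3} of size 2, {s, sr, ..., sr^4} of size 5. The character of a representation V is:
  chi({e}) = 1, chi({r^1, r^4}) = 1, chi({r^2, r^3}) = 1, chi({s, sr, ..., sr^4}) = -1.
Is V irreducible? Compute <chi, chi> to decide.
Irreducible: <chi, chi> = 1.

Derivation: <chi, chi> = (1/|G|) sum_C |C| * |chi(C)|^2 = (1/10)[1*|1|^2 + 2*|1|^2 + 2*|1|^2 + 5*|-1|^2]
  = (1/10)[(1) + (2) + (2) + (5)] = 10/10 = 1.
A character is irreducible iff <chi, chi> = 1, so this representation is irreducible.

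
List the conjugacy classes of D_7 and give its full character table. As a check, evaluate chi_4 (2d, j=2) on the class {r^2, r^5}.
Conjugacy classes: {e} of size 1, {r^1, r^6} of size 2, {r^2, r^5} of size 2, {r^3, r^4} of size 2, {s, sr, ..., sr^6} of size 7.
Character table:
  irrep \ class              {e} (size 1)  {r^1, r^6} (size 2)  {r^2, r^5} (size 2)  {r^3, r^4} (size 2)  {s, sr, ..., sr^6} (size 7)
  chi_1 (triv)               1             1                    1                    1                    1                          
  chi_2 (sign: r->1, s->-1)  1             1                    1                    1                    -1                         
  chi_3 (2d, j=1)            2             2*cos(2*pi/7)        -2*cos(3*pi/7)       -2*cos(pi/7)         0                          
  chi_4 (2d, j=2)            2             -2*cos(3*pi/7)       -2*cos(pi/7)         2*cos(2*pi/7)        0                          
  chi_5 (2d, j=3)            2             -2*cos(pi/7)         2*cos(2*pi/7)        -2*cos(3*pi/7)       0                          

Spot check: chi_4 (2d, j=2) on {r^2, r^5} = -2*cos(pi/7).

Proof sketch: D_7 has order 2*7 = 14 with 5 conjugacy classes, hence 5 irreducibles. Sum of squared dims 1 + 1 + 4 + 4 + 4 = 14 = |G|. Linear characters come from the abelianisation; the 2-dimensional irreps have character r^k -> 2*cos(2*pi*j*k/7), reflections -> 0.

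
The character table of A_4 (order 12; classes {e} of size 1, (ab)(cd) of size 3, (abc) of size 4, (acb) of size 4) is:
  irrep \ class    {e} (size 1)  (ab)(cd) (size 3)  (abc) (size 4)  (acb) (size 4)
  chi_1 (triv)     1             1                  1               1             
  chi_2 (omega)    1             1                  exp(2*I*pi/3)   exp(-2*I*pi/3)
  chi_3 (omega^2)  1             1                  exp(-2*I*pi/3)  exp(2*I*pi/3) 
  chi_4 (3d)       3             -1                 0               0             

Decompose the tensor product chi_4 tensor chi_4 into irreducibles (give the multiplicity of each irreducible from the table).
chi_4 tensor chi_4 = chi_1 + chi_2 + chi_3 + 2*chi_4 (all other irreducibles have multiplicity 0).

Explanation: The character of a tensor product is the pointwise product (chi_4 * chi_4)(C) = chi_4(C) * chi_4(C):
  {e}: (3)*(3), (ab)(cd): (-1)*(-1), (abc): (0)*(0), (acb): (0)*(0)
so (chi_4 * chi_4) takes values
  {e} -> 9, (ab)(cd) -> 1, (abc) -> 0, (acb) -> 0.
Now take the inner product of this character with each irreducible chi from the table, <chi_4*chi_4, chi> = (1/12) sum_C |C| (chi_4*chi_4)(C) conj(chi(C)):
  <chi_4*chi_4, chi_1> = (1/12)[1*(9)*conj(1) + 3*(1)*conj(1) + 4*(0)*conj(1) + 4*(0)*conj(1)]
      = (1/12)[(9) + (3) + (0) + (0)] = 12/12 = 1
  <chi_4*chi_4, chi_2> = (1/12)[1*(9)*conj(1) + 3*(1)*conj(1) + 4*(0)*conj(exp(2*I*pi/3)) + 4*(0)*conj(exp(-2*I*pi/3))]
      = (1/12)[(9) + (3) + (0) + (0)] = 12/12 = 1
  <chi_4*chi_4, chi_3> = (1/12)[1*(9)*conj(1) + 3*(1)*conj(1) + 4*(0)*conj(exp(-2*I*pi/3)) + 4*(0)*conj(exp(2*I*pi/3))]
      = (1/12)[(9) + (3) + (0) + (0)] = 12/12 = 1
  <chi_4*chi_4, chi_4> = (1/12)[1*(9)*conj(3) + 3*(1)*conj(-1) + 4*(0)*conj(0) + 4*(0)*conj(0)]
      = (1/12)[(27) + (-3) + (0) + (0)] = 24/12 = 2
(Exp terms are combined using exp(i*s)*conj(exp(i*t)) = exp(i*(s-t)), and sums of them are collapsed using the identity that for every m > 1 the m distinct m-th roots of unity sum to 0, e.g. 1 + exp(2*I*pi/3) + exp(-2*I*pi/3) = 0.)
Hence the multiplicities are chi_1: 1, chi_2: 1, chi_3: 1, chi_4: 2. Dimension check: dim(chi_4)*dim(chi_4) = 3*3 = 9 and sum (mult * dim) = 1*1 + 1*1 + 1*1 + 2*3 = 9.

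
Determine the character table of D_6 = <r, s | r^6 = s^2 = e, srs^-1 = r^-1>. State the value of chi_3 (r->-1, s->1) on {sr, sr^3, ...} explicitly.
Conjugacy classes: {e} of size 1, {r^3} of size 1, {r^1, r^5} of size 2, {r^2, r^4} of size 2, {s, sr^2, ...} of size 3, {sr, sr^3, ...} of size 3.
Character table:
  irrep \ class              {e} (size 1)  {r^3} (size 1)  {r^1, r^5} (size 2)  {r^2, r^4} (size 2)  {s, sr^2, ...} (size 3)  {sr, sr^3, ...} (size 3)
  chi_1 (triv)               1             1               1                    1                    1                        1                       
  chi_2 (sign: r->1, s->-1)  1             1               1                    1                    -1                       -1                      
  chi_3 (r->-1, s->1)        1             -1              -1                   1                    1                        -1                      
  chi_4 (r->-1, s->-1)       1             -1              -1                   1                    -1                       1                       
  chi_5 (2d, j=1)            2             -2              1                    -1                   0                        0                       
  chi_6 (2d, j=2)            2             2               -1                   -1                   0                        0                       

Spot check: chi_3 (r->-1, s->1) on {sr, sr^3, ...} = -1.

Why: D_6 has order 2*6 = 12 with 6 conjugacy classes, hence 6 irreducibles. Sum of squared dims 1 + 1 + 1 + 1 + 4 + 4 = 12 = |G|. Linear characters come from the abelianisation; the 2-dimensional irreps have character r^k -> 2*cos(2*pi*j*k/6), reflections -> 0.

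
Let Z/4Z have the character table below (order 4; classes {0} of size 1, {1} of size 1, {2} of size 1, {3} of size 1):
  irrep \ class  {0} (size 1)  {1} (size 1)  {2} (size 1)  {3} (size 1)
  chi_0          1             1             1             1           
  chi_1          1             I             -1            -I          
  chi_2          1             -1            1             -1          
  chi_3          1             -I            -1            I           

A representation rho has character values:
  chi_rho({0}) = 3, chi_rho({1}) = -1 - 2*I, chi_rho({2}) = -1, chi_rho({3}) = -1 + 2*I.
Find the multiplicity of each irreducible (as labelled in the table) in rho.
Multiplicities: chi_0: 0, chi_1: 0, chi_2: 1, chi_3: 2.

Why: Use <chi_rho, chi> = (1/|G|) sum_C |C| * chi_rho(C) * conj(chi(C)) with |G| = 4 for each irreducible chi in the table:
  <chi_rho, chi_0> = (1/4)[1*(3)*conj(1) + 1*(-1 - 2*I)*conj(1) + 1*(-1)*conj(1) + 1*(-1 + 2*I)*conj(1)]
      = (1/4)[(3) + (-1 - 2*I) + (-1) + (-1 + 2*I)] = 0/4 = 0
  <chi_rho, chi_1> = (1/4)[1*(3)*conj(1) + 1*(-1 - 2*I)*conj(I) + 1*(-1)*conj(-1) + 1*(-1 + 2*I)*conj(-I)]
      = (1/4)[(3) + (-2 + I) + (1) + (-2 - I)] = 0/4 = 0
  <chi_rho, chi_2> = (1/4)[1*(3)*conj(1) + 1*(-1 - 2*I)*conj(-1) + 1*(-1)*conj(1) + 1*(-1 + 2*I)*conj(-1)]
      = (1/4)[(3) + (1 + 2*I) + (-1) + (1 - 2*I)] = 4/4 = 1
  <chi_rho, chi_3> = (1/4)[1*(3)*conj(1) + 1*(-1 - 2*I)*conj(-I) + 1*(-1)*conj(-1) + 1*(-1 + 2*I)*conj(I)]
      = (1/4)[(3) + (2 - I) + (1) + (2 + I)] = 8/4 = 2
(Exp terms are combined using exp(i*s)*conj(exp(i*t)) = exp(i*(s-t)), and sums of them are collapsed using the identity that for every m > 1 the m distinct m-th roots of unity sum to 0, e.g. 1 + exp(2*I*pi/3) + exp(-2*I*pi/3) = 0.)
Dimension check: dim(rho) = sum (mult * dim) = 0*1 + 0*1 + 1*1 + 2*1 = 3 = chi_rho(e) = 3.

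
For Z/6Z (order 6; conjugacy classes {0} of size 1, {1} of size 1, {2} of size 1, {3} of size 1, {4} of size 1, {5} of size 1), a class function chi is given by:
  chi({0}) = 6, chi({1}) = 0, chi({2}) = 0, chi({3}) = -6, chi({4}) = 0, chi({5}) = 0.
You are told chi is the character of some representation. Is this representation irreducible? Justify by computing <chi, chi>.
Not irreducible (reducible): <chi, chi> = 12 > 1.

Derivation: <chi, chi> = (1/|G|) sum_C |C| * |chi(C)|^2 = (1/6)[1*|6|^2 + 1*|0|^2 + 1*|0|^2 + 1*|-6|^2 + 1*|0|^2 + 1*|0|^2]
  = (1/6)[(36) + (0) + (0) + (36) + (0) + (0)] = 72/6 = 12.
(Exp terms are combined using exp(i*s)*conj(exp(i*t)) = exp(i*(s-t)), and sums of them are collapsed using the identity that for every m > 1 the m distinct m-th roots of unity sum to 0, e.g. 1 + exp(2*I*pi/3) + exp(-2*I*pi/3) = 0.)
A character is irreducible iff <chi, chi> = 1, so this representation is reducible.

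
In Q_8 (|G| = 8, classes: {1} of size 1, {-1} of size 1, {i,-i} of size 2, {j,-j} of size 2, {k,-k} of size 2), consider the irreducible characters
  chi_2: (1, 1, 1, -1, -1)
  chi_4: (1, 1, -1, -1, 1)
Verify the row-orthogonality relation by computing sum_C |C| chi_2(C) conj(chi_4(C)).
Sum = 0; so <chi_2, chi_4> = 0 (distinct irreducibles are orthogonal).

Argument: Compute term by term over conjugacy classes (|C| * chi_2(C) * conj(chi_4(C))):
  1*(1)*conj(1) + 1*(1)*conj(1) + 2*(1)*conj(-1) + 2*(-1)*conj(-1) + 2*(-1)*conj(1)
  = (1) + (1) + (-2) + (2) + (-2)
  = 0.
Dividing by |G| = 8 gives 0/8 = 0, matching the row-orthogonality relation <chi_2, chi_4> = [chi_2 = chi_4].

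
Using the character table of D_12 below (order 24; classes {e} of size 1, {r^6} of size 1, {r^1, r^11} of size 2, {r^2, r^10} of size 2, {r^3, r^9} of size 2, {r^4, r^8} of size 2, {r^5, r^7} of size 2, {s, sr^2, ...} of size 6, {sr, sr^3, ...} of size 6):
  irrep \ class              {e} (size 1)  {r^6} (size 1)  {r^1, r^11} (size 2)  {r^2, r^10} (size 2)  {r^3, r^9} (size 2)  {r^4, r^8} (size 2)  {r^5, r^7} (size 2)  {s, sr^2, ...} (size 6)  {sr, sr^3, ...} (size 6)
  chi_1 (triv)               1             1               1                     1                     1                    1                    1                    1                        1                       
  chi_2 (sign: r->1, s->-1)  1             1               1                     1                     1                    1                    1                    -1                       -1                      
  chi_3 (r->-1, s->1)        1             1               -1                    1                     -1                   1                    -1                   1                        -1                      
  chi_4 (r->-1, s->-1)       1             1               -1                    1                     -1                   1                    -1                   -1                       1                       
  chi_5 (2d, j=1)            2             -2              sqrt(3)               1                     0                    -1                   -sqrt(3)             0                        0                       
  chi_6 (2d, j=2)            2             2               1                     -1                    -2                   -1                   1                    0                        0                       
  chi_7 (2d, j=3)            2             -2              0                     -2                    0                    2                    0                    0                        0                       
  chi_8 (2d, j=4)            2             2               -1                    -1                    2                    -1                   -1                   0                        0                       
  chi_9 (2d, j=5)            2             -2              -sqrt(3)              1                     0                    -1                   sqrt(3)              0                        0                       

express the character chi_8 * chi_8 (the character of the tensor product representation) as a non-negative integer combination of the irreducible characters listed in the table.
chi_8 tensor chi_8 = chi_1 + chi_2 + chi_8 (all other irreducibles have multiplicity 0).

Derivation: The character of a tensor product is the pointwise product (chi_8 * chi_8)(C) = chi_8(C) * chi_8(C):
  {e}: (2)*(2), {r^6}: (2)*(2), {r^1, r^11}: (-1)*(-1), {r^2, r^10}: (-1)*(-1), {r^3, r^9}: (2)*(2), {r^4, r^8}: (-1)*(-1), {r^5, r^7}: (-1)*(-1), {s, sr^2, ...}: (0)*(0), {sr, sr^3, ...}: (0)*(0)
so (chi_8 * chi_8) takes values
  {e} -> 4, {r^6} -> 4, {r^1, r^11} -> 1, {r^2, r^10} -> 1, {r^3, r^9} -> 4, {r^4, r^8} -> 1, {r^5, r^7} -> 1, {s, sr^2, ...} -> 0, {sr, sr^3, ...} -> 0.
Now take the inner product of this character with each irreducible chi from the table, <chi_8*chi_8, chi> = (1/24) sum_C |C| (chi_8*chi_8)(C) conj(chi(C)):
  <chi_8*chi_8, chi_1> = (1/24)[1*(4)*conj(1) + 1*(4)*conj(1) + 2*(1)*conj(1) + 2*(1)*conj(1) + 2*(4)*conj(1) + 2*(1)*conj(1) + 2*(1)*conj(1) + 6*(0)*conj(1) + 6*(0)*conj(1)]
      = (1/24)[(4) + (4) + (2) + (2) + (8) + (2) + (2) + (0) + (0)] = 24/24 = 1
  <chi_8*chi_8, chi_2> = (1/24)[1*(4)*conj(1) + 1*(4)*conj(1) + 2*(1)*conj(1) + 2*(1)*conj(1) + 2*(4)*conj(1) + 2*(1)*conj(1) + 2*(1)*conj(1) + 6*(0)*conj(-1) + 6*(0)*conj(-1)]
      = (1/24)[(4) + (4) + (2) + (2) + (8) + (2) + (2) + (0) + (0)] = 24/24 = 1
  <chi_8*chi_8, chi_3> = (1/24)[1*(4)*conj(1) + 1*(4)*conj(1) + 2*(1)*conj(-1) + 2*(1)*conj(1) + 2*(4)*conj(-1) + 2*(1)*conj(1) + 2*(1)*conj(-1) + 6*(0)*conj(1) + 6*(0)*conj(-1)]
      = (1/24)[(4) + (4) + (-2) + (2) + (-8) + (2) + (-2) + (0) + (0)] = 0/24 = 0
  <chi_8*chi_8, chi_4> = (1/24)[1*(4)*conj(1) + 1*(4)*conj(1) + 2*(1)*conj(-1) + 2*(1)*conj(1) + 2*(4)*conj(-1) + 2*(1)*conj(1) + 2*(1)*conj(-1) + 6*(0)*conj(-1) + 6*(0)*conj(1)]
      = (1/24)[(4) + (4) + (-2) + (2) + (-8) + (2) + (-2) + (0) + (0)] = 0/24 = 0
  <chi_8*chi_8, chi_5> = (1/24)[1*(4)*conj(2) + 1*(4)*conj(-2) + 2*(1)*conj(sqrt(3)) + 2*(1)*conj(1) + 2*(4)*conj(0) + 2*(1)*conj(-1) + 2*(1)*conj(-sqrt(3)) + 6*(0)*conj(0) + 6*(0)*conj(0)]
      = (1/24)[(8) + (-8) + (2*sqrt(3)) + (2) + (0) + (-2) + (-2*sqrt(3)) + (0) + (0)] = 0/24 = 0
  <chi_8*chi_8, chi_6> = (1/24)[1*(4)*conj(2) + 1*(4)*conj(2) + 2*(1)*conj(1) + 2*(1)*conj(-1) + 2*(4)*conj(-2) + 2*(1)*conj(-1) + 2*(1)*conj(1) + 6*(0)*conj(0) + 6*(0)*conj(0)]
      = (1/24)[(8) + (8) + (2) + (-2) + (-16) + (-2) + (2) + (0) + (0)] = 0/24 = 0
  <chi_8*chi_8, chi_7> = (1/24)[1*(4)*conj(2) + 1*(4)*conj(-2) + 2*(1)*conj(0) + 2*(1)*conj(-2) + 2*(4)*conj(0) + 2*(1)*conj(2) + 2*(1)*conj(0) + 6*(0)*conj(0) + 6*(0)*conj(0)]
      = (1/24)[(8) + (-8) + (0) + (-4) + (0) + (4) + (0) + (0) + (0)] = 0/24 = 0
  <chi_8*chi_8, chi_8> = (1/24)[1*(4)*conj(2) + 1*(4)*conj(2) + 2*(1)*conj(-1) + 2*(1)*conj(-1) + 2*(4)*conj(2) + 2*(1)*conj(-1) + 2*(1)*conj(-1) + 6*(0)*conj(0) + 6*(0)*conj(0)]
      = (1/24)[(8) + (8) + (-2) + (-2) + (16) + (-2) + (-2) + (0) + (0)] = 24/24 = 1
  <chi_8*chi_8, chi_9> = (1/24)[1*(4)*conj(2) + 1*(4)*conj(-2) + 2*(1)*conj(-sqrt(3)) + 2*(1)*conj(1) + 2*(4)*conj(0) + 2*(1)*conj(-1) + 2*(1)*conj(sqrt(3)) + 6*(0)*conj(0) + 6*(0)*conj(0)]
      = (1/24)[(8) + (-8) + (-2*sqrt(3)) + (2) + (0) + (-2) + (2*sqrt(3)) + (0) + (0)] = 0/24 = 0
Hence the multiplicities are chi_1: 1, chi_2: 1, chi_8: 1. Dimension check: dim(chi_8)*dim(chi_8) = 2*2 = 4 and sum (mult * dim) = 1*1 + 1*1 + 1*2 = 4.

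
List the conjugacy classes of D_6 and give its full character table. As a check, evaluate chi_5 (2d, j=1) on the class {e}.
Conjugacy classes: {e} of size 1, {r^3} of size 1, {r^1, r^5} of size 2, {r^2, r^4} of size 2, {s, sr^2, ...} of size 3, {sr, sr^3, ...} of size 3.
Character table:
  irrep \ class              {e} (size 1)  {r^3} (size 1)  {r^1, r^5} (size 2)  {r^2, r^4} (size 2)  {s, sr^2, ...} (size 3)  {sr, sr^3, ...} (size 3)
  chi_1 (triv)               1             1               1                    1                    1                        1                       
  chi_2 (sign: r->1, s->-1)  1             1               1                    1                    -1                       -1                      
  chi_3 (r->-1, s->1)        1             -1              -1                   1                    1                        -1                      
  chi_4 (r->-1, s->-1)       1             -1              -1                   1                    -1                       1                       
  chi_5 (2d, j=1)            2             -2              1                    -1                   0                        0                       
  chi_6 (2d, j=2)            2             2               -1                   -1                   0                        0                       

Spot check: chi_5 (2d, j=1) on {e} = 2.

D_6 has order 2*6 = 12 with 6 conjugacy classes, hence 6 irreducibles. Sum of squared dims 1 + 1 + 1 + 1 + 4 + 4 = 12 = |G|. Linear characters come from the abelianisation; the 2-dimensional irreps have character r^k -> 2*cos(2*pi*j*k/6), reflections -> 0.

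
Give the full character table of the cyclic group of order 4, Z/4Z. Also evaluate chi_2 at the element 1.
Character table of Z/4Z (irreps indexed chi_0,...,chi_3 with chi_k(m) = zeta_4^(k*m), zeta_4 = exp(2*pi*i/4)):
  irrep \ class  {0} (size 1)  {1} (size 1)  {2} (size 1)  {3} (size 1)
  chi_0          1             1             1             1           
  chi_1          1             I             -1            -I          
  chi_2          1             -1            1             -1          
  chi_3          1             -I            -1            I           

Spot check: chi_2(1) = zeta_4^(2*1) = zeta_4^2 = -1.

Details: Z/4Z is abelian, so all 4 irreducible complex representations are 1-dimensional. They are given by chi_k(m) = zeta_4^(k*m) for k = 0,...,3. Row orthogonality: sum_m chi_k(m) conj(chi_l(m)) = 4 * [k = l].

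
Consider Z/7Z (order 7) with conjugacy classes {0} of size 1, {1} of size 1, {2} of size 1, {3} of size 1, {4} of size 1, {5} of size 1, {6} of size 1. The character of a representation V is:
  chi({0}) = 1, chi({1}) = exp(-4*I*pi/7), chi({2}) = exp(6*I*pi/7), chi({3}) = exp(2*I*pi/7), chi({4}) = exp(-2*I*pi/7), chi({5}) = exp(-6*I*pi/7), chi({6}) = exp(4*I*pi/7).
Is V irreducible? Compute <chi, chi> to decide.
Irreducible: <chi, chi> = 1.

Working: <chi, chi> = (1/|G|) sum_C |C| * |chi(C)|^2 = (1/7)[1*|1|^2 + 1*|exp(-4*I*pi/7)|^2 + 1*|exp(6*I*pi/7)|^2 + 1*|exp(2*I*pi/7)|^2 + 1*|exp(-2*I*pi/7)|^2 + 1*|exp(-6*I*pi/7)|^2 + 1*|exp(4*I*pi/7)|^2]
  = (1/7)[(1) + (1) + (1) + (1) + (1) + (1) + (1)] = 7/7 = 1.
(Exp terms are combined using exp(i*s)*conj(exp(i*t)) = exp(i*(s-t)), and sums of them are collapsed using the identity that for every m > 1 the m distinct m-th roots of unity sum to 0, e.g. 1 + exp(2*I*pi/3) + exp(-2*I*pi/3) = 0.)
A character is irreducible iff <chi, chi> = 1, so this representation is irreducible.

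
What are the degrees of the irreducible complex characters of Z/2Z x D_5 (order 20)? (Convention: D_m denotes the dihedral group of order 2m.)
Dimensions: 1, 1, 1, 1, 2, 2, 2, 2

Justification: There are 8 irreducibles (= number of conjugacy classes). Their dimensions d_i satisfy sum d_i^2 = |G| = 20: 1 + 1 + 1 + 1 + 4 + 4 + 4 + 4 = 20. (For the product with Z/2Z: each of the 2 1-dim characters of Z/2Z tensors with each irrep of D_5, giving 2 copies of each D_5-dimension.)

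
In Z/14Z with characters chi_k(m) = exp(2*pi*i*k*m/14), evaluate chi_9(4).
chi_9(4) = zeta_14^36 = exp(-6*I*pi/7)

Reasoning: chi_9(4) = zeta_14^(9*4) = zeta_14^36. Since zeta_14^14 = 1, this equals zeta_14^8 = exp(2*pi*i*8/14) = exp(-6*I*pi/7).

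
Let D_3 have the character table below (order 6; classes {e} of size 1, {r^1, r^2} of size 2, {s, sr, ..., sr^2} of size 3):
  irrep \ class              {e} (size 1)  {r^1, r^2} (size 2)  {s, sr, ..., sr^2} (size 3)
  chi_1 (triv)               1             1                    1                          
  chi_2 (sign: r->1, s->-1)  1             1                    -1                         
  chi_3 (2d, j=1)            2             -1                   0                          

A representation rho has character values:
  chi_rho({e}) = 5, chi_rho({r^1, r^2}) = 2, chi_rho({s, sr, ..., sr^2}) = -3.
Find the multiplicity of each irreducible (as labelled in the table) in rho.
Multiplicities: chi_1: 0, chi_2: 3, chi_3: 1.

Proof sketch: Use <chi_rho, chi> = (1/|G|) sum_C |C| * chi_rho(C) * conj(chi(C)) with |G| = 6 for each irreducible chi in the table:
  <chi_rho, chi_1> = (1/6)[1*(5)*conj(1) + 2*(2)*conj(1) + 3*(-3)*conj(1)]
      = (1/6)[(5) + (4) + (-9)] = 0/6 = 0
  <chi_rho, chi_2> = (1/6)[1*(5)*conj(1) + 2*(2)*conj(1) + 3*(-3)*conj(-1)]
      = (1/6)[(5) + (4) + (9)] = 18/6 = 3
  <chi_rho, chi_3> = (1/6)[1*(5)*conj(2) + 2*(2)*conj(-1) + 3*(-3)*conj(0)]
      = (1/6)[(10) + (-4) + (0)] = 6/6 = 1
Dimension check: dim(rho) = sum (mult * dim) = 0*1 + 3*1 + 1*2 = 5 = chi_rho(e) = 5.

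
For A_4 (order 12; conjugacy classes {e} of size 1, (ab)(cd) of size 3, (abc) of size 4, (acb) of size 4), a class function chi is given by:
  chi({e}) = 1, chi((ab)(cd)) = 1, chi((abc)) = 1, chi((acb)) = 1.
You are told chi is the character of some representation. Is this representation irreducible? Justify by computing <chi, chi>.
Irreducible: <chi, chi> = 1.

Details: <chi, chi> = (1/|G|) sum_C |C| * |chi(C)|^2 = (1/12)[1*|1|^2 + 3*|1|^2 + 4*|1|^2 + 4*|1|^2]
  = (1/12)[(1) + (3) + (4) + (4)] = 12/12 = 1.
(Exp terms are combined using exp(i*s)*conj(exp(i*t)) = exp(i*(s-t)), and sums of them are collapsed using the identity that for every m > 1 the m distinct m-th roots of unity sum to 0, e.g. 1 + exp(2*I*pi/3) + exp(-2*I*pi/3) = 0.)
A character is irreducible iff <chi, chi> = 1, so this representation is irreducible.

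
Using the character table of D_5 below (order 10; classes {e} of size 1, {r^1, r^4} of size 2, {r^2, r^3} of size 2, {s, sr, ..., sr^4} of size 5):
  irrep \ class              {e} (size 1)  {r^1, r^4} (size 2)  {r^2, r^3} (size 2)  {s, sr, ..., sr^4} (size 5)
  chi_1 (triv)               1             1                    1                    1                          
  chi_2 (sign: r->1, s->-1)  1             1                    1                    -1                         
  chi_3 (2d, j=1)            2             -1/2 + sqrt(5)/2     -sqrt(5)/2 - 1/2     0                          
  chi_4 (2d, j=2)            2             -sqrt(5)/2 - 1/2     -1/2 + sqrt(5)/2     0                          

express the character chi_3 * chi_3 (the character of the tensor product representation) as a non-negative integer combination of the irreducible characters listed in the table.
chi_3 tensor chi_3 = chi_1 + chi_2 + chi_4 (all other irreducibles have multiplicity 0).

Solution. The character of a tensor product is the pointwise product (chi_3 * chi_3)(C) = chi_3(C) * chi_3(C):
  {e}: (2)*(2), {r^1, r^4}: (-1/2 + sqrt(5)/2)*(-1/2 + sqrt(5)/2), {r^2, r^3}: (-sqrt(5)/2 - 1/2)*(-sqrt(5)/2 - 1/2), {s, sr, ..., sr^4}: (0)*(0)
so (chi_3 * chi_3) takes values
  {e} -> 4, {r^1, r^4} -> 3/2 - sqrt(5)/2, {r^2, r^3} -> sqrt(5)/2 + 3/2, {s, sr, ..., sr^4} -> 0.
Now take the inner product of this character with each irreducible chi from the table, <chi_3*chi_3, chi> = (1/10) sum_C |C| (chi_3*chi_3)(C) conj(chi(C)):
  <chi_3*chi_3, chi_1> = (1/10)[1*(4)*conj(1) + 2*(3/2 - sqrt(5)/2)*conj(1) + 2*(sqrt(5)/2 + 3/2)*conj(1) + 5*(0)*conj(1)]
      = (1/10)[(4) + (3 - sqrt(5)) + (sqrt(5) + 3) + (0)] = 10/10 = 1
  <chi_3*chi_3, chi_2> = (1/10)[1*(4)*conj(1) + 2*(3/2 - sqrt(5)/2)*conj(1) + 2*(sqrt(5)/2 + 3/2)*conj(1) + 5*(0)*conj(-1)]
      = (1/10)[(4) + (3 - sqrt(5)) + (sqrt(5) + 3) + (0)] = 10/10 = 1
  <chi_3*chi_3, chi_3> = (1/10)[1*(4)*conj(2) + 2*(3/2 - sqrt(5)/2)*conj(-1/2 + sqrt(5)/2) + 2*(sqrt(5)/2 + 3/2)*conj(-sqrt(5)/2 - 1/2) + 5*(0)*conj(0)]
      = (1/10)[(8) + (-4 + 2*sqrt(5)) + (-2*sqrt(5) - 4) + (0)] = 0/10 = 0
  <chi_3*chi_3, chi_4> = (1/10)[1*(4)*conj(2) + 2*(3/2 - sqrt(5)/2)*conj(-sqrt(5)/2 - 1/2) + 2*(sqrt(5)/2 + 3/2)*conj(-1/2 + sqrt(5)/2) + 5*(0)*conj(0)]
      = (1/10)[(8) + (1 - sqrt(5)) + (1 + sqrt(5)) + (0)] = 10/10 = 1
Hence the multiplicities are chi_1: 1, chi_2: 1, chi_4: 1. Dimension check: dim(chi_3)*dim(chi_3) = 2*2 = 4 and sum (mult * dim) = 1*1 + 1*1 + 1*2 = 4.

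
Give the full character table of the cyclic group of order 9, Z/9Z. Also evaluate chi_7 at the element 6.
Character table of Z/9Z (irreps indexed chi_0,...,chi_8 with chi_k(m) = zeta_9^(k*m), zeta_9 = exp(2*pi*i/9)):
  irrep \ class  {0} (size 1)  {1} (size 1)    {2} (size 1)    {3} (size 1)    {4} (size 1)    {5} (size 1)    {6} (size 1)    {7} (size 1)    {8} (size 1)  
  chi_0          1             1               1               1               1               1               1               1               1             
  chi_1          1             exp(2*I*pi/9)   exp(4*I*pi/9)   exp(2*I*pi/3)   exp(8*I*pi/9)   exp(-8*I*pi/9)  exp(-2*I*pi/3)  exp(-4*I*pi/9)  exp(-2*I*pi/9)
  chi_2          1             exp(4*I*pi/9)   exp(8*I*pi/9)   exp(-2*I*pi/3)  exp(-2*I*pi/9)  exp(2*I*pi/9)   exp(2*I*pi/3)   exp(-8*I*pi/9)  exp(-4*I*pi/9)
  chi_3          1             exp(2*I*pi/3)   exp(-2*I*pi/3)  1               exp(2*I*pi/3)   exp(-2*I*pi/3)  1               exp(2*I*pi/3)   exp(-2*I*pi/3)
  chi_4          1             exp(8*I*pi/9)   exp(-2*I*pi/9)  exp(2*I*pi/3)   exp(-4*I*pi/9)  exp(4*I*pi/9)   exp(-2*I*pi/3)  exp(2*I*pi/9)   exp(-8*I*pi/9)
  chi_5          1             exp(-8*I*pi/9)  exp(2*I*pi/9)   exp(-2*I*pi/3)  exp(4*I*pi/9)   exp(-4*I*pi/9)  exp(2*I*pi/3)   exp(-2*I*pi/9)  exp(8*I*pi/9) 
  chi_6          1             exp(-2*I*pi/3)  exp(2*I*pi/3)   1               exp(-2*I*pi/3)  exp(2*I*pi/3)   1               exp(-2*I*pi/3)  exp(2*I*pi/3) 
  chi_7          1             exp(-4*I*pi/9)  exp(-8*I*pi/9)  exp(2*I*pi/3)   exp(2*I*pi/9)   exp(-2*I*pi/9)  exp(-2*I*pi/3)  exp(8*I*pi/9)   exp(4*I*pi/9) 
  chi_8          1             exp(-2*I*pi/9)  exp(-4*I*pi/9)  exp(-2*I*pi/3)  exp(-8*I*pi/9)  exp(8*I*pi/9)   exp(2*I*pi/3)   exp(4*I*pi/9)   exp(2*I*pi/9) 

Spot check: chi_7(6) = zeta_9^(7*6) = zeta_9^42 = exp(-2*I*pi/3).

Why: Z/9Z is abelian, so all 9 irreducible complex representations are 1-dimensional. They are given by chi_k(m) = zeta_9^(k*m) for k = 0,...,8. Row orthogonality: sum_m chi_k(m) conj(chi_l(m)) = 9 * [k = l].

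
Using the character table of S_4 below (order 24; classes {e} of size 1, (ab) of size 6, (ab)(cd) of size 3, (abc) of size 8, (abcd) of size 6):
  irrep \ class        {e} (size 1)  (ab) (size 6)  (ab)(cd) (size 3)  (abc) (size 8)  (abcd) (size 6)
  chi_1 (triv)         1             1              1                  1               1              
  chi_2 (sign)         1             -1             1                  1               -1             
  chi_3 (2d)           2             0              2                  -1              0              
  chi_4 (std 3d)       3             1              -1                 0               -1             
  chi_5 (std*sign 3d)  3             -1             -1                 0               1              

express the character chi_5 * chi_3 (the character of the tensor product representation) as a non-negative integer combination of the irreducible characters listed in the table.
chi_5 tensor chi_3 = chi_4 + chi_5 (all other irreducibles have multiplicity 0).

Proof sketch: The character of a tensor product is the pointwise product (chi_5 * chi_3)(C) = chi_5(C) * chi_3(C):
  {e}: (3)*(2), (ab): (-1)*(0), (ab)(cd): (-1)*(2), (abc): (0)*(-1), (abcd): (1)*(0)
so (chi_5 * chi_3) takes values
  {e} -> 6, (ab) -> 0, (ab)(cd) -> -2, (abc) -> 0, (abcd) -> 0.
Now take the inner product of this character with each irreducible chi from the table, <chi_5*chi_3, chi> = (1/24) sum_C |C| (chi_5*chi_3)(C) conj(chi(C)):
  <chi_5*chi_3, chi_1> = (1/24)[1*(6)*conj(1) + 6*(0)*conj(1) + 3*(-2)*conj(1) + 8*(0)*conj(1) + 6*(0)*conj(1)]
      = (1/24)[(6) + (0) + (-6) + (0) + (0)] = 0/24 = 0
  <chi_5*chi_3, chi_2> = (1/24)[1*(6)*conj(1) + 6*(0)*conj(-1) + 3*(-2)*conj(1) + 8*(0)*conj(1) + 6*(0)*conj(-1)]
      = (1/24)[(6) + (0) + (-6) + (0) + (0)] = 0/24 = 0
  <chi_5*chi_3, chi_3> = (1/24)[1*(6)*conj(2) + 6*(0)*conj(0) + 3*(-2)*conj(2) + 8*(0)*conj(-1) + 6*(0)*conj(0)]
      = (1/24)[(12) + (0) + (-12) + (0) + (0)] = 0/24 = 0
  <chi_5*chi_3, chi_4> = (1/24)[1*(6)*conj(3) + 6*(0)*conj(1) + 3*(-2)*conj(-1) + 8*(0)*conj(0) + 6*(0)*conj(-1)]
      = (1/24)[(18) + (0) + (6) + (0) + (0)] = 24/24 = 1
  <chi_5*chi_3, chi_5> = (1/24)[1*(6)*conj(3) + 6*(0)*conj(-1) + 3*(-2)*conj(-1) + 8*(0)*conj(0) + 6*(0)*conj(1)]
      = (1/24)[(18) + (0) + (6) + (0) + (0)] = 24/24 = 1
Hence the multiplicities are chi_4: 1, chi_5: 1. Dimension check: dim(chi_5)*dim(chi_3) = 3*2 = 6 and sum (mult * dim) = 1*3 + 1*3 = 6.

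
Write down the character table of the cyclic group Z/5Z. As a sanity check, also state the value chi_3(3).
Character table of Z/5Z (irreps indexed chi_0,...,chi_4 with chi_k(m) = zeta_5^(k*m), zeta_5 = exp(2*pi*i/5)):
  irrep \ class  {0} (size 1)  {1} (size 1)    {2} (size 1)    {3} (size 1)    {4} (size 1)  
  chi_0          1             1               1               1               1             
  chi_1          1             exp(2*I*pi/5)   exp(4*I*pi/5)   exp(-4*I*pi/5)  exp(-2*I*pi/5)
  chi_2          1             exp(4*I*pi/5)   exp(-2*I*pi/5)  exp(2*I*pi/5)   exp(-4*I*pi/5)
  chi_3          1             exp(-4*I*pi/5)  exp(2*I*pi/5)   exp(-2*I*pi/5)  exp(4*I*pi/5) 
  chi_4          1             exp(-2*I*pi/5)  exp(-4*I*pi/5)  exp(4*I*pi/5)   exp(2*I*pi/5) 

Spot check: chi_3(3) = zeta_5^(3*3) = zeta_5^9 = exp(-2*I*pi/5).

Solution. Z/5Z is abelian, so all 5 irreducible complex representations are 1-dimensional. They are given by chi_k(m) = zeta_5^(k*m) for k = 0,...,4. Row orthogonality: sum_m chi_k(m) conj(chi_l(m)) = 5 * [k = l].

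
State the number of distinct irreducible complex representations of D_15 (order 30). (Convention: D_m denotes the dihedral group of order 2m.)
9

Argument: The number of irreducible complex representations of a finite group equals its number of conjugacy classes. D_15 has 9 conjugacy classes ((n+3)/2 for n odd), so D_15 (order 30) has exactly 9 irreducible complex representations.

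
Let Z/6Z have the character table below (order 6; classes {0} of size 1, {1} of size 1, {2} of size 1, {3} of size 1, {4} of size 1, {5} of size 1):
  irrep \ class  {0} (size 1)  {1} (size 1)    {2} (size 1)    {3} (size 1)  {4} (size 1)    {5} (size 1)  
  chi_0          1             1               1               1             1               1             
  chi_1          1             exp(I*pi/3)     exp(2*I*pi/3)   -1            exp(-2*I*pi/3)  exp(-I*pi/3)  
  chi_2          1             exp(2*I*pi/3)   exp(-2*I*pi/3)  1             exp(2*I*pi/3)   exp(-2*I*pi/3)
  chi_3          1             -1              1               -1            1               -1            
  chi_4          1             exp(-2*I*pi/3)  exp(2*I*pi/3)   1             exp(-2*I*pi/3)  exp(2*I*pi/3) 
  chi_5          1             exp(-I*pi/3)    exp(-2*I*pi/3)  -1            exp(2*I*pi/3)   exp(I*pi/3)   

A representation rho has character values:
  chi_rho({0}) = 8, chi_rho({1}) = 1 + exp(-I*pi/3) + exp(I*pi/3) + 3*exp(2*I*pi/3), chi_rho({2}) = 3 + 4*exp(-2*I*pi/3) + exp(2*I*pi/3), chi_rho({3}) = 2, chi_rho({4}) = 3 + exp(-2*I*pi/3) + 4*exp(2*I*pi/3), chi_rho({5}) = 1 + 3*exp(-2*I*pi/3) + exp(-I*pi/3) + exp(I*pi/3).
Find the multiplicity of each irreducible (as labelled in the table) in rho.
Multiplicities: chi_0: 2, chi_1: 1, chi_2: 3, chi_3: 1, chi_4: 0, chi_5: 1.

Proof sketch: Use <chi_rho, chi> = (1/|G|) sum_C |C| * chi_rho(C) * conj(chi(C)) with |G| = 6 for each irreducible chi in the table:
  <chi_rho, chi_0> = (1/6)[1*(8)*conj(1) + 1*(1 + exp(-I*pi/3) + exp(I*pi/3) + 3*exp(2*I*pi/3))*conj(1) + 1*(3 + 4*exp(-2*I*pi/3) + exp(2*I*pi/3))*conj(1) + 1*(2)*conj(1) + 1*(3 + exp(-2*I*pi/3) + 4*exp(2*I*pi/3))*conj(1) + 1*(1 + 3*exp(-2*I*pi/3) + exp(-I*pi/3) + exp(I*pi/3))*conj(1)]
      = (1/6)[(8) + (1 + exp(-I*pi/3) + exp(I*pi/3) + 3*exp(2*I*pi/3)) + (3 + 4*exp(-2*I*pi/3) + exp(2*I*pi/3)) + (2) + (3 + exp(-2*I*pi/3) + 4*exp(2*I*pi/3)) + (1 + 3*exp(-2*I*pi/3) + exp(-I*pi/3) + exp(I*pi/3))] = 12/6 = 2
  <chi_rho, chi_1> = (1/6)[1*(8)*conj(1) + 1*(1 + exp(-I*pi/3) + exp(I*pi/3) + 3*exp(2*I*pi/3))*conj(exp(I*pi/3)) + 1*(3 + 4*exp(-2*I*pi/3) + exp(2*I*pi/3))*conj(exp(2*I*pi/3)) + 1*(2)*conj(-1) + 1*(3 + exp(-2*I*pi/3) + 4*exp(2*I*pi/3))*conj(exp(-2*I*pi/3)) + 1*(1 + 3*exp(-2*I*pi/3) + exp(-I*pi/3) + exp(I*pi/3))*conj(exp(-I*pi/3))]
      = (1/6)[(8) + (1 + exp(-2*I*pi/3) + exp(-I*pi/3) + 3*exp(I*pi/3)) + (1 + 3*exp(-2*I*pi/3) + 4*exp(2*I*pi/3)) + (-2) + (1 + 4*exp(-2*I*pi/3) + 3*exp(2*I*pi/3)) + (1 + 3*exp(-I*pi/3) + exp(2*I*pi/3) + exp(I*pi/3))] = 6/6 = 1
  <chi_rho, chi_2> = (1/6)[1*(8)*conj(1) + 1*(1 + exp(-I*pi/3) + exp(I*pi/3) + 3*exp(2*I*pi/3))*conj(exp(2*I*pi/3)) + 1*(3 + 4*exp(-2*I*pi/3) + exp(2*I*pi/3))*conj(exp(-2*I*pi/3)) + 1*(2)*conj(1) + 1*(3 + exp(-2*I*pi/3) + 4*exp(2*I*pi/3))*conj(exp(2*I*pi/3)) + 1*(1 + 3*exp(-2*I*pi/3) + exp(-I*pi/3) + exp(I*pi/3))*conj(exp(-2*I*pi/3))]
      = (1/6)[(8) + (2 + exp(-2*I*pi/3) + exp(-I*pi/3)) + (4 + exp(-2*I*pi/3) + 3*exp(2*I*pi/3)) + (2) + (4 + 3*exp(-2*I*pi/3) + exp(2*I*pi/3)) + (2 + exp(2*I*pi/3) + exp(I*pi/3))] = 18/6 = 3
  <chi_rho, chi_3> = (1/6)[1*(8)*conj(1) + 1*(1 + exp(-I*pi/3) + exp(I*pi/3) + 3*exp(2*I*pi/3))*conj(-1) + 1*(3 + 4*exp(-2*I*pi/3) + exp(2*I*pi/3))*conj(1) + 1*(2)*conj(-1) + 1*(3 + exp(-2*I*pi/3) + 4*exp(2*I*pi/3))*conj(1) + 1*(1 + 3*exp(-2*I*pi/3) + exp(-I*pi/3) + exp(I*pi/3))*conj(-1)]
      = (1/6)[(8) + (-1 - 3*exp(2*I*pi/3) - exp(I*pi/3) - exp(-I*pi/3)) + (3 + 4*exp(-2*I*pi/3) + exp(2*I*pi/3)) + (-2) + (3 + exp(-2*I*pi/3) + 4*exp(2*I*pi/3)) + (-1 - exp(I*pi/3) - exp(-I*pi/3) - 3*exp(-2*I*pi/3))] = 6/6 = 1
  <chi_rho, chi_4> = (1/6)[1*(8)*conj(1) + 1*(1 + exp(-I*pi/3) + exp(I*pi/3) + 3*exp(2*I*pi/3))*conj(exp(-2*I*pi/3)) + 1*(3 + 4*exp(-2*I*pi/3) + exp(2*I*pi/3))*conj(exp(2*I*pi/3)) + 1*(2)*conj(1) + 1*(3 + exp(-2*I*pi/3) + 4*exp(2*I*pi/3))*conj(exp(-2*I*pi/3)) + 1*(1 + 3*exp(-2*I*pi/3) + exp(-I*pi/3) + exp(I*pi/3))*conj(exp(2*I*pi/3))]
      = (1/6)[(8) + (-1 + 3*exp(-2*I*pi/3) + exp(2*I*pi/3) + exp(I*pi/3)) + (1 + 3*exp(-2*I*pi/3) + 4*exp(2*I*pi/3)) + (2) + (1 + 4*exp(-2*I*pi/3) + 3*exp(2*I*pi/3)) + (-1 + exp(-2*I*pi/3) + exp(-I*pi/3) + 3*exp(2*I*pi/3))] = 0/6 = 0
  <chi_rho, chi_5> = (1/6)[1*(8)*conj(1) + 1*(1 + exp(-I*pi/3) + exp(I*pi/3) + 3*exp(2*I*pi/3))*conj(exp(-I*pi/3)) + 1*(3 + 4*exp(-2*I*pi/3) + exp(2*I*pi/3))*conj(exp(-2*I*pi/3)) + 1*(2)*conj(-1) + 1*(3 + exp(-2*I*pi/3) + 4*exp(2*I*pi/3))*conj(exp(2*I*pi/3)) + 1*(1 + 3*exp(-2*I*pi/3) + exp(-I*pi/3) + exp(I*pi/3))*conj(exp(I*pi/3))]
      = (1/6)[(8) + (-2 + exp(2*I*pi/3) + exp(I*pi/3)) + (4 + exp(-2*I*pi/3) + 3*exp(2*I*pi/3)) + (-2) + (4 + 3*exp(-2*I*pi/3) + exp(2*I*pi/3)) + (-2 + exp(-2*I*pi/3) + exp(-I*pi/3))] = 6/6 = 1
(Exp terms are combined using exp(i*s)*conj(exp(i*t)) = exp(i*(s-t)), and sums of them are collapsed using the identity that for every m > 1 the m distinct m-th roots of unity sum to 0, e.g. 1 + exp(2*I*pi/3) + exp(-2*I*pi/3) = 0.)
Dimension check: dim(rho) = sum (mult * dim) = 2*1 + 1*1 + 3*1 + 1*1 + 0*1 + 1*1 = 8 = chi_rho(e) = 8.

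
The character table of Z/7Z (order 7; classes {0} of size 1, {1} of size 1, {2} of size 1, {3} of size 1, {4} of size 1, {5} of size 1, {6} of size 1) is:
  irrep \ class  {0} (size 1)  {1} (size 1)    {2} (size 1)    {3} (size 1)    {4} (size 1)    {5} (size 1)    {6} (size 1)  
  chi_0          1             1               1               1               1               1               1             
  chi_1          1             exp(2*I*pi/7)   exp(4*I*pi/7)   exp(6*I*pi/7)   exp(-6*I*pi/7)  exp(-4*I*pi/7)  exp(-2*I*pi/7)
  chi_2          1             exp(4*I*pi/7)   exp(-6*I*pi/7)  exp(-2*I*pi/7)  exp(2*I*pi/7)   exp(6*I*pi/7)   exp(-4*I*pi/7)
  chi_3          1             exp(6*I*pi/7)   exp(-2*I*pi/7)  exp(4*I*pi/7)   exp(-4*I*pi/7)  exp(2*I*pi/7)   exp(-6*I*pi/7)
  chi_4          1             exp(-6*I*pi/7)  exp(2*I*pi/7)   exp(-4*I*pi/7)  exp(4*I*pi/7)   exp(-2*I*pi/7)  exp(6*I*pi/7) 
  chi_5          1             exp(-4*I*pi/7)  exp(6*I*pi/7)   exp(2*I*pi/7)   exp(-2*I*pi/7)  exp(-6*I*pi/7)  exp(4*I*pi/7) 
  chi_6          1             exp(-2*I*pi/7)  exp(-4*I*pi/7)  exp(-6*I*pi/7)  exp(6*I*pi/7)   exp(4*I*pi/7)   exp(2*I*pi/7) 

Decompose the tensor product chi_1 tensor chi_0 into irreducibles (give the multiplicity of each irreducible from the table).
chi_1 tensor chi_0 = chi_1 (all other irreducibles have multiplicity 0).

Details: The character of a tensor product is the pointwise product (chi_1 * chi_0)(C) = chi_1(C) * chi_0(C):
  {0}: (1)*(1), {1}: (exp(2*I*pi/7))*(1), {2}: (exp(4*I*pi/7))*(1), {3}: (exp(6*I*pi/7))*(1), {4}: (exp(-6*I*pi/7))*(1), {5}: (exp(-4*I*pi/7))*(1), {6}: (exp(-2*I*pi/7))*(1)
so (chi_1 * chi_0) takes values
  {0} -> 1, {1} -> exp(2*I*pi/7), {2} -> exp(4*I*pi/7), {3} -> exp(6*I*pi/7), {4} -> exp(-6*I*pi/7), {5} -> exp(-4*I*pi/7), {6} -> exp(-2*I*pi/7).
Now take the inner product of this character with each irreducible chi from the table, <chi_1*chi_0, chi> = (1/7) sum_C |C| (chi_1*chi_0)(C) conj(chi(C)):
  <chi_1*chi_0, chi_0> = (1/7)[1*(1)*conj(1) + 1*(exp(2*I*pi/7))*conj(1) + 1*(exp(4*I*pi/7))*conj(1) + 1*(exp(6*I*pi/7))*conj(1) + 1*(exp(-6*I*pi/7))*conj(1) + 1*(exp(-4*I*pi/7))*conj(1) + 1*(exp(-2*I*pi/7))*conj(1)]
      = (1/7)[(1) + (exp(2*I*pi/7)) + (exp(4*I*pi/7)) + (exp(6*I*pi/7)) + (exp(-6*I*pi/7)) + (exp(-4*I*pi/7)) + (exp(-2*I*pi/7))] = 0/7 = 0
  <chi_1*chi_0, chi_1> = (1/7)[1*(1)*conj(1) + 1*(exp(2*I*pi/7))*conj(exp(2*I*pi/7)) + 1*(exp(4*I*pi/7))*conj(exp(4*I*pi/7)) + 1*(exp(6*I*pi/7))*conj(exp(6*I*pi/7)) + 1*(exp(-6*I*pi/7))*conj(exp(-6*I*pi/7)) + 1*(exp(-4*I*pi/7))*conj(exp(-4*I*pi/7)) + 1*(exp(-2*I*pi/7))*conj(exp(-2*I*pi/7))]
      = (1/7)[(1) + (1) + (1) + (1) + (1) + (1) + (1)] = 7/7 = 1
  <chi_1*chi_0, chi_2> = (1/7)[1*(1)*conj(1) + 1*(exp(2*I*pi/7))*conj(exp(4*I*pi/7)) + 1*(exp(4*I*pi/7))*conj(exp(-6*I*pi/7)) + 1*(exp(6*I*pi/7))*conj(exp(-2*I*pi/7)) + 1*(exp(-6*I*pi/7))*conj(exp(2*I*pi/7)) + 1*(exp(-4*I*pi/7))*conj(exp(6*I*pi/7)) + 1*(exp(-2*I*pi/7))*conj(exp(-4*I*pi/7))]
      = (1/7)[(1) + (exp(-2*I*pi/7)) + (exp(-4*I*pi/7)) + (exp(-6*I*pi/7)) + (exp(6*I*pi/7)) + (exp(4*I*pi/7)) + (exp(2*I*pi/7))] = 0/7 = 0
  <chi_1*chi_0, chi_3> = (1/7)[1*(1)*conj(1) + 1*(exp(2*I*pi/7))*conj(exp(6*I*pi/7)) + 1*(exp(4*I*pi/7))*conj(exp(-2*I*pi/7)) + 1*(exp(6*I*pi/7))*conj(exp(4*I*pi/7)) + 1*(exp(-6*I*pi/7))*conj(exp(-4*I*pi/7)) + 1*(exp(-4*I*pi/7))*conj(exp(2*I*pi/7)) + 1*(exp(-2*I*pi/7))*conj(exp(-6*I*pi/7))]
      = (1/7)[(1) + (exp(-4*I*pi/7)) + (exp(6*I*pi/7)) + (exp(2*I*pi/7)) + (exp(-2*I*pi/7)) + (exp(-6*I*pi/7)) + (exp(4*I*pi/7))] = 0/7 = 0
  <chi_1*chi_0, chi_4> = (1/7)[1*(1)*conj(1) + 1*(exp(2*I*pi/7))*conj(exp(-6*I*pi/7)) + 1*(exp(4*I*pi/7))*conj(exp(2*I*pi/7)) + 1*(exp(6*I*pi/7))*conj(exp(-4*I*pi/7)) + 1*(exp(-6*I*pi/7))*conj(exp(4*I*pi/7)) + 1*(exp(-4*I*pi/7))*conj(exp(-2*I*pi/7)) + 1*(exp(-2*I*pi/7))*conj(exp(6*I*pi/7))]
      = (1/7)[(1) + (exp(-6*I*pi/7)) + (exp(2*I*pi/7)) + (exp(-4*I*pi/7)) + (exp(4*I*pi/7)) + (exp(-2*I*pi/7)) + (exp(6*I*pi/7))] = 0/7 = 0
  <chi_1*chi_0, chi_5> = (1/7)[1*(1)*conj(1) + 1*(exp(2*I*pi/7))*conj(exp(-4*I*pi/7)) + 1*(exp(4*I*pi/7))*conj(exp(6*I*pi/7)) + 1*(exp(6*I*pi/7))*conj(exp(2*I*pi/7)) + 1*(exp(-6*I*pi/7))*conj(exp(-2*I*pi/7)) + 1*(exp(-4*I*pi/7))*conj(exp(-6*I*pi/7)) + 1*(exp(-2*I*pi/7))*conj(exp(4*I*pi/7))]
      = (1/7)[(1) + (exp(6*I*pi/7)) + (exp(-2*I*pi/7)) + (exp(4*I*pi/7)) + (exp(-4*I*pi/7)) + (exp(2*I*pi/7)) + (exp(-6*I*pi/7))] = 0/7 = 0
  <chi_1*chi_0, chi_6> = (1/7)[1*(1)*conj(1) + 1*(exp(2*I*pi/7))*conj(exp(-2*I*pi/7)) + 1*(exp(4*I*pi/7))*conj(exp(-4*I*pi/7)) + 1*(exp(6*I*pi/7))*conj(exp(-6*I*pi/7)) + 1*(exp(-6*I*pi/7))*conj(exp(6*I*pi/7)) + 1*(exp(-4*I*pi/7))*conj(exp(4*I*pi/7)) + 1*(exp(-2*I*pi/7))*conj(exp(2*I*pi/7))]
      = (1/7)[(1) + (exp(4*I*pi/7)) + (exp(-6*I*pi/7)) + (exp(-2*I*pi/7)) + (exp(2*I*pi/7)) + (exp(6*I*pi/7)) + (exp(-4*I*pi/7))] = 0/7 = 0
(Exp terms are combined using exp(i*s)*conj(exp(i*t)) = exp(i*(s-t)), and sums of them are collapsed using the identity that for every m > 1 the m distinct m-th roots of unity sum to 0, e.g. 1 + exp(2*I*pi/3) + exp(-2*I*pi/3) = 0.)
Hence the multiplicities are chi_1: 1. Dimension check: dim(chi_1)*dim(chi_0) = 1*1 = 1 and sum (mult * dim) = 1*1 = 1.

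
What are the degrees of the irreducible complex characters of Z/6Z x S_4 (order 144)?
Dimensions: 1, 1, 1, 1, 1, 1, 1, 1, 1, 1, 1, 1, 2, 2, 2, 2, 2, 2, 3, 3, 3, 3, 3, 3, 3, 3, 3, 3, 3, 3

Explanation: There are 30 irreducibles (= number of conjugacy classes). Their dimensions d_i satisfy sum d_i^2 = |G| = 144: 1 + 1 + 1 + 1 + 1 + 1 + 1 + 1 + 1 + 1 + 1 + 1 + 4 + 4 + 4 + 4 + 4 + 4 + 9 + 9 + 9 + 9 + 9 + 9 + 9 + 9 + 9 + 9 + 9 + 9 = 144. (For the product with Z/6Z: each of the 6 1-dim characters of Z/6Z tensors with each irrep of S_4, giving 6 copies of each S_4-dimension.)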